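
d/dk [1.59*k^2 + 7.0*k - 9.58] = 3.18*k + 7.0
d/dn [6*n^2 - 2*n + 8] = 12*n - 2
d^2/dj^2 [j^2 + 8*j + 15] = 2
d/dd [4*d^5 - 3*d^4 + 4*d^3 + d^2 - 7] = 2*d*(10*d^3 - 6*d^2 + 6*d + 1)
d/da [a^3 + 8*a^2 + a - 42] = 3*a^2 + 16*a + 1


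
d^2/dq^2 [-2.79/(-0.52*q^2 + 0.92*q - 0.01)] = (-1.508832*q^2 + 2.669472*q + 2.79*(1.04*q - 0.92)*(2.08*q - 1.84) - 0.029016)/(0.52*q^2 - 0.92*q + 0.01)^3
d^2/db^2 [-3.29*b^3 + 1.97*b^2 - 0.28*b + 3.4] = 3.94 - 19.74*b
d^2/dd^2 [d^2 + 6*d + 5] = 2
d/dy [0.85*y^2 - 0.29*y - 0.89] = 1.7*y - 0.29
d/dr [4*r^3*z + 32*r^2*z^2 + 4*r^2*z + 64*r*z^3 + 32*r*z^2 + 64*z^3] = 4*z*(3*r^2 + 16*r*z + 2*r + 16*z^2 + 8*z)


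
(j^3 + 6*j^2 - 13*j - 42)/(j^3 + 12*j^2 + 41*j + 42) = (j - 3)/(j + 3)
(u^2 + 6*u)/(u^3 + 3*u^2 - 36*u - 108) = u/(u^2 - 3*u - 18)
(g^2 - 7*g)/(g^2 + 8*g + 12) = g*(g - 7)/(g^2 + 8*g + 12)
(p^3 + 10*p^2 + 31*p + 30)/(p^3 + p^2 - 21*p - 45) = (p^2 + 7*p + 10)/(p^2 - 2*p - 15)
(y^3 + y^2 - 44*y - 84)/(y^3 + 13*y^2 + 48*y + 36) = (y^2 - 5*y - 14)/(y^2 + 7*y + 6)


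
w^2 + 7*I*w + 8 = (w - I)*(w + 8*I)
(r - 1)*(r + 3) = r^2 + 2*r - 3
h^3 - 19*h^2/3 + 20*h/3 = h*(h - 5)*(h - 4/3)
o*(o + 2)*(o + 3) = o^3 + 5*o^2 + 6*o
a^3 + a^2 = a^2*(a + 1)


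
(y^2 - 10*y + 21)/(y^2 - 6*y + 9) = (y - 7)/(y - 3)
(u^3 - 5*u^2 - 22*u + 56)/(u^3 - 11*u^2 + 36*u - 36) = (u^2 - 3*u - 28)/(u^2 - 9*u + 18)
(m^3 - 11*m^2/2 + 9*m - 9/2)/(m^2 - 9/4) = 2*(m^2 - 4*m + 3)/(2*m + 3)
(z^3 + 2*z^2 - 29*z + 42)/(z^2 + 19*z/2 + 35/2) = 2*(z^2 - 5*z + 6)/(2*z + 5)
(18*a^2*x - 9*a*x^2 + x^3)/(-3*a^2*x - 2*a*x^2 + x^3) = (-6*a + x)/(a + x)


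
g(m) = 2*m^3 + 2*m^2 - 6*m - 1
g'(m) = 6*m^2 + 4*m - 6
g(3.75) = 110.09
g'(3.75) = 93.38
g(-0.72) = 3.61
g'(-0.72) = -5.77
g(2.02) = 11.53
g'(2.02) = 26.56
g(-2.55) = -5.86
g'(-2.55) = 22.82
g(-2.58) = -6.55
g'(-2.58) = 23.62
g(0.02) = -1.12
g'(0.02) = -5.92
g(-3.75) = -55.84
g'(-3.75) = 63.38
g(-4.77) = -143.94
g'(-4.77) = 111.44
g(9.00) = 1565.00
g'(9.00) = 516.00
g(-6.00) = -325.00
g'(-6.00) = 186.00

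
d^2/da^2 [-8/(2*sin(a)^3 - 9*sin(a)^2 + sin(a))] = 8*(36*sin(a)^3 - 198*sin(a)^2 + 280*sin(a) + 261 - 497/sin(a) + 54/sin(a)^2 - 2/sin(a)^3)/(2*sin(a)^2 - 9*sin(a) + 1)^3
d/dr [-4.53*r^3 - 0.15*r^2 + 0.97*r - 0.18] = -13.59*r^2 - 0.3*r + 0.97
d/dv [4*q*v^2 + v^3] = v*(8*q + 3*v)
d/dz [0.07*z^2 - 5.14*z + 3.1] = 0.14*z - 5.14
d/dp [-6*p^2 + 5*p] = 5 - 12*p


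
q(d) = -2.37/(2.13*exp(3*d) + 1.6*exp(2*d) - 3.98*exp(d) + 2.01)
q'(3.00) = 0.00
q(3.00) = 0.00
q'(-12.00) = 0.00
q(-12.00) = -1.18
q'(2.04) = 0.01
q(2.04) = -0.00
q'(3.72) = 0.00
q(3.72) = -0.00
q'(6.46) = 0.00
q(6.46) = -0.00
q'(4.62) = 0.00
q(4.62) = -0.00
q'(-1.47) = -1.09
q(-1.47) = -1.97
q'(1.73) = 0.02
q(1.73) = -0.01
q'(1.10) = 0.12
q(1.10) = -0.04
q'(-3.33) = -0.09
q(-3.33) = -1.27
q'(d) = -2.37*(-6.39*exp(3*d) - 3.2*exp(2*d) + 3.98*exp(d))/(2.13*exp(3*d) + 1.6*exp(2*d) - 3.98*exp(d) + 2.01)^2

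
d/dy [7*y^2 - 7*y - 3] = 14*y - 7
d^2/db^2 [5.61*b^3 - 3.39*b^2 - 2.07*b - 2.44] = 33.66*b - 6.78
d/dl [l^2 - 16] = 2*l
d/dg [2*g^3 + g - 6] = 6*g^2 + 1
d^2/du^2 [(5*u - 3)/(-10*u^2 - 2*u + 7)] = 4*(-2*(5*u - 3)*(10*u + 1)^2 + 5*(15*u - 2)*(10*u^2 + 2*u - 7))/(10*u^2 + 2*u - 7)^3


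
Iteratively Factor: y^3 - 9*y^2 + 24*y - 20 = (y - 2)*(y^2 - 7*y + 10) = (y - 2)^2*(y - 5)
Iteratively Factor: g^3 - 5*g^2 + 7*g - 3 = (g - 1)*(g^2 - 4*g + 3) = (g - 1)^2*(g - 3)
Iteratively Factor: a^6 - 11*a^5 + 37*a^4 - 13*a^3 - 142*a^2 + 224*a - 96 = (a - 4)*(a^5 - 7*a^4 + 9*a^3 + 23*a^2 - 50*a + 24) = (a - 4)*(a - 1)*(a^4 - 6*a^3 + 3*a^2 + 26*a - 24) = (a - 4)*(a - 3)*(a - 1)*(a^3 - 3*a^2 - 6*a + 8) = (a - 4)*(a - 3)*(a - 1)^2*(a^2 - 2*a - 8) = (a - 4)^2*(a - 3)*(a - 1)^2*(a + 2)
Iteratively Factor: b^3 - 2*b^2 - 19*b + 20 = (b - 1)*(b^2 - b - 20) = (b - 1)*(b + 4)*(b - 5)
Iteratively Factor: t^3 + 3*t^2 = (t)*(t^2 + 3*t) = t*(t + 3)*(t)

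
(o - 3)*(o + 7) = o^2 + 4*o - 21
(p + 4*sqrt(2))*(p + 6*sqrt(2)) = p^2 + 10*sqrt(2)*p + 48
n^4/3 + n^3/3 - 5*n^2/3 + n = n*(n/3 + 1)*(n - 1)^2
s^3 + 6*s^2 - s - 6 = (s - 1)*(s + 1)*(s + 6)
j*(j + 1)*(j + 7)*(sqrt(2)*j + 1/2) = sqrt(2)*j^4 + j^3/2 + 8*sqrt(2)*j^3 + 4*j^2 + 7*sqrt(2)*j^2 + 7*j/2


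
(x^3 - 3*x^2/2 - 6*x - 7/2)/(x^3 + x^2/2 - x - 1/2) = (2*x^2 - 5*x - 7)/(2*x^2 - x - 1)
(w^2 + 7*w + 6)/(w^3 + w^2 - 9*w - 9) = (w + 6)/(w^2 - 9)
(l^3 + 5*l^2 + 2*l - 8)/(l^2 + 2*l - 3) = (l^2 + 6*l + 8)/(l + 3)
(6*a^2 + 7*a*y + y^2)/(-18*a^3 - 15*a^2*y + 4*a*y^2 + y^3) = 1/(-3*a + y)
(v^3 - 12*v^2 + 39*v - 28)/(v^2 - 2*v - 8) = (v^2 - 8*v + 7)/(v + 2)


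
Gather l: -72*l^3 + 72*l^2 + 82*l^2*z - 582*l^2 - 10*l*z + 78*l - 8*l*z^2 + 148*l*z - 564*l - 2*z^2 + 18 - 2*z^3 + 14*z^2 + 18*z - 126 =-72*l^3 + l^2*(82*z - 510) + l*(-8*z^2 + 138*z - 486) - 2*z^3 + 12*z^2 + 18*z - 108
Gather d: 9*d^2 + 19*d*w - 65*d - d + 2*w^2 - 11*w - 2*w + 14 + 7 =9*d^2 + d*(19*w - 66) + 2*w^2 - 13*w + 21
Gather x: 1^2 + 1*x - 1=x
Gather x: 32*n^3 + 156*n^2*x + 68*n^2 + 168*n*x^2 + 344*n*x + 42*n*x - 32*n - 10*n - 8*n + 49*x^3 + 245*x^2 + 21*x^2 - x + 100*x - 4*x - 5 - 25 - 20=32*n^3 + 68*n^2 - 50*n + 49*x^3 + x^2*(168*n + 266) + x*(156*n^2 + 386*n + 95) - 50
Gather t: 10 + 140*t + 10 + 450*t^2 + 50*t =450*t^2 + 190*t + 20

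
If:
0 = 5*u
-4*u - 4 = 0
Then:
No Solution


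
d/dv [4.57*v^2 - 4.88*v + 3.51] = 9.14*v - 4.88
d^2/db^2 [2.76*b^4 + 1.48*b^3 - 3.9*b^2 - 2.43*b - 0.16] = 33.12*b^2 + 8.88*b - 7.8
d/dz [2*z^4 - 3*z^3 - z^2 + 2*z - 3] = 8*z^3 - 9*z^2 - 2*z + 2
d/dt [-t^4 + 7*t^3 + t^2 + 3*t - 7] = -4*t^3 + 21*t^2 + 2*t + 3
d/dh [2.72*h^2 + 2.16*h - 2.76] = 5.44*h + 2.16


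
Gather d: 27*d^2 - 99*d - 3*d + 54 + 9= 27*d^2 - 102*d + 63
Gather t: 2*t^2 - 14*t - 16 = 2*t^2 - 14*t - 16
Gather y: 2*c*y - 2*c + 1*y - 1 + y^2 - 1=-2*c + y^2 + y*(2*c + 1) - 2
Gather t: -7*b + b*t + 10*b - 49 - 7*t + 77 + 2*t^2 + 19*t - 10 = 3*b + 2*t^2 + t*(b + 12) + 18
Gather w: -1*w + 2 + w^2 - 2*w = w^2 - 3*w + 2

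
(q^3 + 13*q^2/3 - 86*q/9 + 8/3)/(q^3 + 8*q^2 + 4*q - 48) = (9*q^2 - 15*q + 4)/(9*(q^2 + 2*q - 8))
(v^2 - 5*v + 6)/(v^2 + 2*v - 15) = (v - 2)/(v + 5)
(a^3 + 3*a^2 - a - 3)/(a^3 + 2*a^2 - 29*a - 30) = (a^2 + 2*a - 3)/(a^2 + a - 30)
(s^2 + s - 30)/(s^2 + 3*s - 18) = (s - 5)/(s - 3)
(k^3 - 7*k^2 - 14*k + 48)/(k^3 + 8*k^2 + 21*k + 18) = (k^2 - 10*k + 16)/(k^2 + 5*k + 6)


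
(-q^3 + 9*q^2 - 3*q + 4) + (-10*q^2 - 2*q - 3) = -q^3 - q^2 - 5*q + 1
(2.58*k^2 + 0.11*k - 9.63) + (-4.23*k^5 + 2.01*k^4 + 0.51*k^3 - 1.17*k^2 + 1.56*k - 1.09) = -4.23*k^5 + 2.01*k^4 + 0.51*k^3 + 1.41*k^2 + 1.67*k - 10.72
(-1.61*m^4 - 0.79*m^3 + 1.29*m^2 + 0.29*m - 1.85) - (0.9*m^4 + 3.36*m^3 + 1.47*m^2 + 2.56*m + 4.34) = -2.51*m^4 - 4.15*m^3 - 0.18*m^2 - 2.27*m - 6.19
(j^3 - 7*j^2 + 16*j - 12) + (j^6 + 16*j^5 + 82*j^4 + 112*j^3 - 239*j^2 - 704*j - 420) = j^6 + 16*j^5 + 82*j^4 + 113*j^3 - 246*j^2 - 688*j - 432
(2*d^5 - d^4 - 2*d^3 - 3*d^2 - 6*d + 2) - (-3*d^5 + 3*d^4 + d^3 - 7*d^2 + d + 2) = 5*d^5 - 4*d^4 - 3*d^3 + 4*d^2 - 7*d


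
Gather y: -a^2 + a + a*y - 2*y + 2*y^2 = -a^2 + a + 2*y^2 + y*(a - 2)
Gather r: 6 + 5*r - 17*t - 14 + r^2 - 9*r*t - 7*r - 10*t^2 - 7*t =r^2 + r*(-9*t - 2) - 10*t^2 - 24*t - 8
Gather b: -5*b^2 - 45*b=-5*b^2 - 45*b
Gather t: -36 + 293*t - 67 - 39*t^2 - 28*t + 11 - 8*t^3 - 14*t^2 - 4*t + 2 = -8*t^3 - 53*t^2 + 261*t - 90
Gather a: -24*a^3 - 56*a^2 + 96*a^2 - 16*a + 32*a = -24*a^3 + 40*a^2 + 16*a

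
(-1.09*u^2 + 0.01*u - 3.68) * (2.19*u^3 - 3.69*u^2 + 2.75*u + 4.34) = -2.3871*u^5 + 4.044*u^4 - 11.0936*u^3 + 8.8761*u^2 - 10.0766*u - 15.9712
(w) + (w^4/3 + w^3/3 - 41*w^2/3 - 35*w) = w^4/3 + w^3/3 - 41*w^2/3 - 34*w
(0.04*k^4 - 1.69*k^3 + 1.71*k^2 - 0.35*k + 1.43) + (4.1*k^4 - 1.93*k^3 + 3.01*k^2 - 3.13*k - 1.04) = 4.14*k^4 - 3.62*k^3 + 4.72*k^2 - 3.48*k + 0.39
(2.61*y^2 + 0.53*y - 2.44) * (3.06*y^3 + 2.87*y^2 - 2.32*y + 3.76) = 7.9866*y^5 + 9.1125*y^4 - 12.0005*y^3 + 1.5812*y^2 + 7.6536*y - 9.1744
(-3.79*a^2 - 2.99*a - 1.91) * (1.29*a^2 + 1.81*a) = -4.8891*a^4 - 10.717*a^3 - 7.8758*a^2 - 3.4571*a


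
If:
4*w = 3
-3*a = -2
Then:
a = 2/3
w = 3/4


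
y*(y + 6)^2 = y^3 + 12*y^2 + 36*y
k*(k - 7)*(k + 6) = k^3 - k^2 - 42*k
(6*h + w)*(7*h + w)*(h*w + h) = 42*h^3*w + 42*h^3 + 13*h^2*w^2 + 13*h^2*w + h*w^3 + h*w^2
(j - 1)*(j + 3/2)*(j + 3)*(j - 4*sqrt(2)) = j^4 - 4*sqrt(2)*j^3 + 7*j^3/2 - 14*sqrt(2)*j^2 - 9*j/2 + 18*sqrt(2)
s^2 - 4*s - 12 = (s - 6)*(s + 2)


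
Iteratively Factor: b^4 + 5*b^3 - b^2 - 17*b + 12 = (b + 4)*(b^3 + b^2 - 5*b + 3) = (b - 1)*(b + 4)*(b^2 + 2*b - 3) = (b - 1)*(b + 3)*(b + 4)*(b - 1)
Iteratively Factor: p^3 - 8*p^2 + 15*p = (p)*(p^2 - 8*p + 15) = p*(p - 5)*(p - 3)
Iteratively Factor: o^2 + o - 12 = (o + 4)*(o - 3)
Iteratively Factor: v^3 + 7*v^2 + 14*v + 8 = (v + 1)*(v^2 + 6*v + 8) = (v + 1)*(v + 2)*(v + 4)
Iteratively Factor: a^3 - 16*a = (a)*(a^2 - 16) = a*(a + 4)*(a - 4)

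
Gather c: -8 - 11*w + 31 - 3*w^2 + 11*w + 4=27 - 3*w^2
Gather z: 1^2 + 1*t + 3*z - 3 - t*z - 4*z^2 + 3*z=t - 4*z^2 + z*(6 - t) - 2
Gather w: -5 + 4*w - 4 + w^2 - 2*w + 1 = w^2 + 2*w - 8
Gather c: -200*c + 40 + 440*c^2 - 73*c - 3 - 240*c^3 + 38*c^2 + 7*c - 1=-240*c^3 + 478*c^2 - 266*c + 36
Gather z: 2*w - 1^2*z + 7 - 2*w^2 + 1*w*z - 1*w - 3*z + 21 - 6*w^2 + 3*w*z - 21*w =-8*w^2 - 20*w + z*(4*w - 4) + 28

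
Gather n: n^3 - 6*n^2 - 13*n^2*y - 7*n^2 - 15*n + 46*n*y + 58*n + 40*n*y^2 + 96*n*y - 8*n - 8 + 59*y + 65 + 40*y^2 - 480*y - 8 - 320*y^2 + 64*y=n^3 + n^2*(-13*y - 13) + n*(40*y^2 + 142*y + 35) - 280*y^2 - 357*y + 49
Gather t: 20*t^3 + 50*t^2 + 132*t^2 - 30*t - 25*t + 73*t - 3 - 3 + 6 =20*t^3 + 182*t^2 + 18*t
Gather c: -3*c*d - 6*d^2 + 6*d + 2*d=-3*c*d - 6*d^2 + 8*d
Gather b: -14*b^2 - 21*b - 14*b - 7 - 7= -14*b^2 - 35*b - 14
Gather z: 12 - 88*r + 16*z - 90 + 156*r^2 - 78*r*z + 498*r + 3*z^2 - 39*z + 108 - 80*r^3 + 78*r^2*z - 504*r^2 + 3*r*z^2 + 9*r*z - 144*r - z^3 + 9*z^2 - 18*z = -80*r^3 - 348*r^2 + 266*r - z^3 + z^2*(3*r + 12) + z*(78*r^2 - 69*r - 41) + 30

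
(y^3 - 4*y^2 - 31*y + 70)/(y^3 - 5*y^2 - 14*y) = (y^2 + 3*y - 10)/(y*(y + 2))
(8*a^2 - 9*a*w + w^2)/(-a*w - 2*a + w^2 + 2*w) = (-8*a + w)/(w + 2)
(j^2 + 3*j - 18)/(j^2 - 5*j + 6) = (j + 6)/(j - 2)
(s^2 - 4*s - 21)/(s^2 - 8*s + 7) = (s + 3)/(s - 1)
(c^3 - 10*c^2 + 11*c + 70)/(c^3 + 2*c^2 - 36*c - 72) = (c^2 - 12*c + 35)/(c^2 - 36)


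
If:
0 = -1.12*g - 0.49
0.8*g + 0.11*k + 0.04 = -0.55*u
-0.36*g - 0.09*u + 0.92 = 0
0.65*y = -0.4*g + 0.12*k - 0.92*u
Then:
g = -0.44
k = -57.04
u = 11.97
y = -27.21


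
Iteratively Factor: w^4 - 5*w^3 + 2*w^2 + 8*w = (w)*(w^3 - 5*w^2 + 2*w + 8) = w*(w + 1)*(w^2 - 6*w + 8) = w*(w - 4)*(w + 1)*(w - 2)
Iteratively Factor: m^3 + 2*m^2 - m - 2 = (m + 2)*(m^2 - 1) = (m - 1)*(m + 2)*(m + 1)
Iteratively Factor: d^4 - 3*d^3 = (d - 3)*(d^3) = d*(d - 3)*(d^2) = d^2*(d - 3)*(d)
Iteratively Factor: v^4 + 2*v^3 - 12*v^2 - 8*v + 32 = (v - 2)*(v^3 + 4*v^2 - 4*v - 16) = (v - 2)*(v + 2)*(v^2 + 2*v - 8) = (v - 2)^2*(v + 2)*(v + 4)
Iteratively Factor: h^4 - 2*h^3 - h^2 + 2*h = (h)*(h^3 - 2*h^2 - h + 2) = h*(h - 1)*(h^2 - h - 2) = h*(h - 1)*(h + 1)*(h - 2)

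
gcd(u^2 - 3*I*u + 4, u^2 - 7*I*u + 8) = u + I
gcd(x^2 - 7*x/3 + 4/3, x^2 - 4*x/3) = x - 4/3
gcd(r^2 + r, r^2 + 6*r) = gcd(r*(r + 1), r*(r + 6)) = r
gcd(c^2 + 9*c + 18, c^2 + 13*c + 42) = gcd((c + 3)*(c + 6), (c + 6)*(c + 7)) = c + 6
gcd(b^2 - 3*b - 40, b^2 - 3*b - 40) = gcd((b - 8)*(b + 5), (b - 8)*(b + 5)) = b^2 - 3*b - 40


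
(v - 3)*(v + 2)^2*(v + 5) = v^4 + 6*v^3 - 3*v^2 - 52*v - 60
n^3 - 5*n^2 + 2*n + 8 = (n - 4)*(n - 2)*(n + 1)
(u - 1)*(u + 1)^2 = u^3 + u^2 - u - 1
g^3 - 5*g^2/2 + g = g*(g - 2)*(g - 1/2)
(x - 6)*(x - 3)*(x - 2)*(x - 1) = x^4 - 12*x^3 + 47*x^2 - 72*x + 36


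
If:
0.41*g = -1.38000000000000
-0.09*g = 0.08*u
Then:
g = -3.37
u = 3.79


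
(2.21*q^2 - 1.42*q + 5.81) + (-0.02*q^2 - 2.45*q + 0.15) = 2.19*q^2 - 3.87*q + 5.96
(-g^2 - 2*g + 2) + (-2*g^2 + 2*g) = 2 - 3*g^2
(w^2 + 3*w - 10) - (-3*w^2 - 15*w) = 4*w^2 + 18*w - 10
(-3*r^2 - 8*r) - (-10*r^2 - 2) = 7*r^2 - 8*r + 2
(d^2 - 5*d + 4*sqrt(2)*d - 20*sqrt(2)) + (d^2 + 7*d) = 2*d^2 + 2*d + 4*sqrt(2)*d - 20*sqrt(2)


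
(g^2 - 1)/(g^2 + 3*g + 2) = (g - 1)/(g + 2)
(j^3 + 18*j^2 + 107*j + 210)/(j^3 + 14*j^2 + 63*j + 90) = (j + 7)/(j + 3)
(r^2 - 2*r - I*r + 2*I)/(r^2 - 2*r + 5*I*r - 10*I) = (r - I)/(r + 5*I)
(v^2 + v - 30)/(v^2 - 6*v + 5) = (v + 6)/(v - 1)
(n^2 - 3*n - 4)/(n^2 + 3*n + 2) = (n - 4)/(n + 2)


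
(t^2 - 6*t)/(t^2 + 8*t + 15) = t*(t - 6)/(t^2 + 8*t + 15)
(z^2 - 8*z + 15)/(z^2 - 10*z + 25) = (z - 3)/(z - 5)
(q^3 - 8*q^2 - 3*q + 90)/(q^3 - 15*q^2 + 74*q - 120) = (q + 3)/(q - 4)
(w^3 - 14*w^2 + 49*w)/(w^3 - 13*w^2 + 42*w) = (w - 7)/(w - 6)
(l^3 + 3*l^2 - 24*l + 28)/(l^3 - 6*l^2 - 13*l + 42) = (l^2 + 5*l - 14)/(l^2 - 4*l - 21)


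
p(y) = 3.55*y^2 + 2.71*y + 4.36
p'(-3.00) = -18.59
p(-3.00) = 28.18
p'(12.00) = 87.91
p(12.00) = 548.08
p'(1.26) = 11.66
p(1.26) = 13.41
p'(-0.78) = -2.83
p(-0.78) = 4.41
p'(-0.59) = -1.48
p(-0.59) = 4.00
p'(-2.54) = -15.32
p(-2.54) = 20.38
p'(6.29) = 47.37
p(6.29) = 161.86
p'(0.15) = 3.78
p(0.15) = 4.85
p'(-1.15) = -5.46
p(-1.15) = 5.94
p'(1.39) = 12.58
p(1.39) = 14.99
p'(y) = 7.1*y + 2.71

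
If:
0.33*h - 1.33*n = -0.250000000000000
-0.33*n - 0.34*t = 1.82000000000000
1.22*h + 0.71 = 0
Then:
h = -0.58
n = 0.04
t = -5.40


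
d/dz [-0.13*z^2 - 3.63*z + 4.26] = -0.26*z - 3.63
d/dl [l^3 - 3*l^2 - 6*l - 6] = 3*l^2 - 6*l - 6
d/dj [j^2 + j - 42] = 2*j + 1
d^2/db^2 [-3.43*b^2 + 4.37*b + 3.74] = -6.86000000000000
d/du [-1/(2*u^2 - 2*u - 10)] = (u - 1/2)/(-u^2 + u + 5)^2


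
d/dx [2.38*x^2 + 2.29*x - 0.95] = 4.76*x + 2.29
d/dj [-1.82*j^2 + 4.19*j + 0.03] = 4.19 - 3.64*j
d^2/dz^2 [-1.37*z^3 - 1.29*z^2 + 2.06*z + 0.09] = -8.22*z - 2.58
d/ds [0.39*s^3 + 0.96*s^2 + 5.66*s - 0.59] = 1.17*s^2 + 1.92*s + 5.66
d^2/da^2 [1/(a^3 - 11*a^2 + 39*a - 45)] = 4*(3*a^2 - 26*a + 57)/(a^7 - 27*a^6 + 309*a^5 - 1943*a^4 + 7251*a^3 - 16065*a^2 + 19575*a - 10125)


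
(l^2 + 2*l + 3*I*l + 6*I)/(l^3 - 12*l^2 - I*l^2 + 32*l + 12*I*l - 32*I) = (l^2 + l*(2 + 3*I) + 6*I)/(l^3 + l^2*(-12 - I) + l*(32 + 12*I) - 32*I)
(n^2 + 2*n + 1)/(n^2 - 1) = (n + 1)/(n - 1)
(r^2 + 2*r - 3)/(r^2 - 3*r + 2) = (r + 3)/(r - 2)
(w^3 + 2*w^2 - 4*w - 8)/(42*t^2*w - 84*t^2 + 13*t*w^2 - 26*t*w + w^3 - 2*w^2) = (w^2 + 4*w + 4)/(42*t^2 + 13*t*w + w^2)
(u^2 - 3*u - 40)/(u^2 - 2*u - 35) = (u - 8)/(u - 7)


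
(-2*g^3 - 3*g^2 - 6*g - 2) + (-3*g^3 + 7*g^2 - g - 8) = -5*g^3 + 4*g^2 - 7*g - 10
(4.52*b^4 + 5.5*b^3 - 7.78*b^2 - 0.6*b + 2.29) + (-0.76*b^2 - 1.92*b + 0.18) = 4.52*b^4 + 5.5*b^3 - 8.54*b^2 - 2.52*b + 2.47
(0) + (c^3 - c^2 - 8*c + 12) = c^3 - c^2 - 8*c + 12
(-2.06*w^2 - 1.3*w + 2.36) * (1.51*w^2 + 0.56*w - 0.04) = -3.1106*w^4 - 3.1166*w^3 + 2.918*w^2 + 1.3736*w - 0.0944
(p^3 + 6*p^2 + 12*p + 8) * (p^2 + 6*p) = p^5 + 12*p^4 + 48*p^3 + 80*p^2 + 48*p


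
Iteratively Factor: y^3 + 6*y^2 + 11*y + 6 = (y + 2)*(y^2 + 4*y + 3) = (y + 2)*(y + 3)*(y + 1)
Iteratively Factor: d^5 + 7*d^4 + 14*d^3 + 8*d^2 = (d)*(d^4 + 7*d^3 + 14*d^2 + 8*d) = d^2*(d^3 + 7*d^2 + 14*d + 8) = d^2*(d + 1)*(d^2 + 6*d + 8) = d^2*(d + 1)*(d + 2)*(d + 4)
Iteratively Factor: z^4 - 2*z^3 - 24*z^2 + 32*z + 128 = (z + 4)*(z^3 - 6*z^2 + 32) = (z + 2)*(z + 4)*(z^2 - 8*z + 16) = (z - 4)*(z + 2)*(z + 4)*(z - 4)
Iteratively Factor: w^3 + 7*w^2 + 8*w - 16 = (w + 4)*(w^2 + 3*w - 4) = (w + 4)^2*(w - 1)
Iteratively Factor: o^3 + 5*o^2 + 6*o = (o)*(o^2 + 5*o + 6) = o*(o + 2)*(o + 3)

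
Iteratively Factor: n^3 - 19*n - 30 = (n + 3)*(n^2 - 3*n - 10) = (n - 5)*(n + 3)*(n + 2)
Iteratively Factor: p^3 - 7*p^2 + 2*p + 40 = (p - 4)*(p^2 - 3*p - 10) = (p - 5)*(p - 4)*(p + 2)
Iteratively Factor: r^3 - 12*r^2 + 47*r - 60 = (r - 5)*(r^2 - 7*r + 12) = (r - 5)*(r - 4)*(r - 3)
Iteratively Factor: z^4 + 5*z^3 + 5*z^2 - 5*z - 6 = (z + 3)*(z^3 + 2*z^2 - z - 2) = (z + 2)*(z + 3)*(z^2 - 1) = (z + 1)*(z + 2)*(z + 3)*(z - 1)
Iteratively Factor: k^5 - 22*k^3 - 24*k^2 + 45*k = (k + 3)*(k^4 - 3*k^3 - 13*k^2 + 15*k) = (k + 3)^2*(k^3 - 6*k^2 + 5*k) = k*(k + 3)^2*(k^2 - 6*k + 5) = k*(k - 5)*(k + 3)^2*(k - 1)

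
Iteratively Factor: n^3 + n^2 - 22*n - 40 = (n - 5)*(n^2 + 6*n + 8) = (n - 5)*(n + 4)*(n + 2)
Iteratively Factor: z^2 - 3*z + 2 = (z - 1)*(z - 2)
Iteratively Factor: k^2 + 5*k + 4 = (k + 1)*(k + 4)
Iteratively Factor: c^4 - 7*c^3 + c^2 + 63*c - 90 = (c - 5)*(c^3 - 2*c^2 - 9*c + 18) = (c - 5)*(c - 2)*(c^2 - 9) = (c - 5)*(c - 2)*(c + 3)*(c - 3)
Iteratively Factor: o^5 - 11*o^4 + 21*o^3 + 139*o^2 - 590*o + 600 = (o + 4)*(o^4 - 15*o^3 + 81*o^2 - 185*o + 150) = (o - 5)*(o + 4)*(o^3 - 10*o^2 + 31*o - 30) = (o - 5)*(o - 2)*(o + 4)*(o^2 - 8*o + 15) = (o - 5)^2*(o - 2)*(o + 4)*(o - 3)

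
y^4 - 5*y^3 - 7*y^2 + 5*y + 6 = (y - 6)*(y - 1)*(y + 1)^2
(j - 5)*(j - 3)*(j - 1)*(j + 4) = j^4 - 5*j^3 - 13*j^2 + 77*j - 60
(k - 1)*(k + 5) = k^2 + 4*k - 5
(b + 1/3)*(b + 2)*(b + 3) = b^3 + 16*b^2/3 + 23*b/3 + 2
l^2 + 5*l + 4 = (l + 1)*(l + 4)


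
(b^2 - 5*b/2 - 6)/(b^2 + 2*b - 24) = (b + 3/2)/(b + 6)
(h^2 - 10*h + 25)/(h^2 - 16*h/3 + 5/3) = 3*(h - 5)/(3*h - 1)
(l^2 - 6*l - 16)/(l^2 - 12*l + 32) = (l + 2)/(l - 4)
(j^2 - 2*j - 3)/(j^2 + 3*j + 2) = (j - 3)/(j + 2)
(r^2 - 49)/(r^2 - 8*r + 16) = (r^2 - 49)/(r^2 - 8*r + 16)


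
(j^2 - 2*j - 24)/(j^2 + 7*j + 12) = (j - 6)/(j + 3)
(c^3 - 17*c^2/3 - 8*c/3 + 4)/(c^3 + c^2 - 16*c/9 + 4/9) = 3*(c^2 - 5*c - 6)/(3*c^2 + 5*c - 2)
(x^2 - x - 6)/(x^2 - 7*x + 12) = (x + 2)/(x - 4)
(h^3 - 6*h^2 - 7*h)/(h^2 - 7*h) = h + 1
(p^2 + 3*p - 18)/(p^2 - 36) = (p - 3)/(p - 6)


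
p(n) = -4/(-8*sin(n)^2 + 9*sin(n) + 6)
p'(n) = -4*(16*sin(n)*cos(n) - 9*cos(n))/(-8*sin(n)^2 + 9*sin(n) + 6)^2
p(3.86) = 1.18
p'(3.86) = -5.12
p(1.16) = -0.53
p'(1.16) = -0.16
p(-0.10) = -0.80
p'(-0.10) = 1.67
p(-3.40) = -0.51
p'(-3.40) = -0.31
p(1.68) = -0.57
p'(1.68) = 0.06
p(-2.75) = -2.86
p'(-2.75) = -28.51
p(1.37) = -0.56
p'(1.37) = -0.10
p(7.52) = -0.54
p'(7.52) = -0.15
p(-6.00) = -0.51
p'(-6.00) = 0.28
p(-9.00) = -4.29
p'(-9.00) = -65.40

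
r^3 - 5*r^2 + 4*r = r*(r - 4)*(r - 1)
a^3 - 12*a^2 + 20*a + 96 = (a - 8)*(a - 6)*(a + 2)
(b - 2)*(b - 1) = b^2 - 3*b + 2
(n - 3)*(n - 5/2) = n^2 - 11*n/2 + 15/2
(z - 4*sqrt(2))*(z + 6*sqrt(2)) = z^2 + 2*sqrt(2)*z - 48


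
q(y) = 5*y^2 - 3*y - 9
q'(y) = 10*y - 3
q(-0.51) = -6.17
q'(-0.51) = -8.10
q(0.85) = -7.94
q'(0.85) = 5.50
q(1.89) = 3.19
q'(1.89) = 15.90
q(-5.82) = 177.82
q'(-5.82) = -61.20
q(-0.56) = -5.75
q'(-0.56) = -8.60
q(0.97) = -7.21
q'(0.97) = 6.70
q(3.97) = 57.89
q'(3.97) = 36.70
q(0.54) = -9.16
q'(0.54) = 2.40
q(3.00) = 27.00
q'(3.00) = 27.00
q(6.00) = 153.00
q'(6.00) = 57.00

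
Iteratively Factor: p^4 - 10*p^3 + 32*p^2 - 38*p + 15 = (p - 5)*(p^3 - 5*p^2 + 7*p - 3) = (p - 5)*(p - 3)*(p^2 - 2*p + 1) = (p - 5)*(p - 3)*(p - 1)*(p - 1)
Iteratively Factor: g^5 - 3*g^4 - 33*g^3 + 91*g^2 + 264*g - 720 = (g - 5)*(g^4 + 2*g^3 - 23*g^2 - 24*g + 144) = (g - 5)*(g - 3)*(g^3 + 5*g^2 - 8*g - 48) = (g - 5)*(g - 3)*(g + 4)*(g^2 + g - 12) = (g - 5)*(g - 3)^2*(g + 4)*(g + 4)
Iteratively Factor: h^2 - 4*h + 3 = (h - 3)*(h - 1)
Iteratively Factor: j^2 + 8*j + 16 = (j + 4)*(j + 4)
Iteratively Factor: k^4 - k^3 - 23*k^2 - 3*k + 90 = (k - 5)*(k^3 + 4*k^2 - 3*k - 18) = (k - 5)*(k - 2)*(k^2 + 6*k + 9) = (k - 5)*(k - 2)*(k + 3)*(k + 3)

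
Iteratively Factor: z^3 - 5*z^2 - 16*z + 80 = (z - 4)*(z^2 - z - 20) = (z - 4)*(z + 4)*(z - 5)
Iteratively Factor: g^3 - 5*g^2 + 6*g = (g)*(g^2 - 5*g + 6) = g*(g - 2)*(g - 3)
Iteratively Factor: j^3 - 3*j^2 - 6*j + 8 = (j + 2)*(j^2 - 5*j + 4) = (j - 1)*(j + 2)*(j - 4)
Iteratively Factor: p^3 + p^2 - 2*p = (p + 2)*(p^2 - p) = (p - 1)*(p + 2)*(p)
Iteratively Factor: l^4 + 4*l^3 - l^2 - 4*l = (l + 4)*(l^3 - l) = (l + 1)*(l + 4)*(l^2 - l) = (l - 1)*(l + 1)*(l + 4)*(l)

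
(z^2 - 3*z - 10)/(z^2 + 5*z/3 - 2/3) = 3*(z - 5)/(3*z - 1)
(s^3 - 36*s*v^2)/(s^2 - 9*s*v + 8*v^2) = s*(s^2 - 36*v^2)/(s^2 - 9*s*v + 8*v^2)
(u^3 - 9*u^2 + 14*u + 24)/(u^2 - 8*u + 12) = (u^2 - 3*u - 4)/(u - 2)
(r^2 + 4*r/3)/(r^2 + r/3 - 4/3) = r/(r - 1)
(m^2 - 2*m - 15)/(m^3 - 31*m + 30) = (m + 3)/(m^2 + 5*m - 6)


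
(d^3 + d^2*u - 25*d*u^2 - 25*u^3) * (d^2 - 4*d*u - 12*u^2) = d^5 - 3*d^4*u - 41*d^3*u^2 + 63*d^2*u^3 + 400*d*u^4 + 300*u^5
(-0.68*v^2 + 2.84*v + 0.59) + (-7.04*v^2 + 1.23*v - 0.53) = -7.72*v^2 + 4.07*v + 0.0599999999999999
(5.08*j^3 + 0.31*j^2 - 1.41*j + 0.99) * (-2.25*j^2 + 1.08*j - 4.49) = -11.43*j^5 + 4.7889*j^4 - 19.3019*j^3 - 5.1422*j^2 + 7.4001*j - 4.4451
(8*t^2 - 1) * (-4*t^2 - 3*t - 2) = -32*t^4 - 24*t^3 - 12*t^2 + 3*t + 2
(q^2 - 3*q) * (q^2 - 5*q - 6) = q^4 - 8*q^3 + 9*q^2 + 18*q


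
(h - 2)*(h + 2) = h^2 - 4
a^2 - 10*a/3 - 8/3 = (a - 4)*(a + 2/3)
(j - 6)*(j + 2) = j^2 - 4*j - 12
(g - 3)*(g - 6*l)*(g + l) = g^3 - 5*g^2*l - 3*g^2 - 6*g*l^2 + 15*g*l + 18*l^2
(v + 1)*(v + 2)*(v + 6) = v^3 + 9*v^2 + 20*v + 12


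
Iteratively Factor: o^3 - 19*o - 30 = (o - 5)*(o^2 + 5*o + 6) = (o - 5)*(o + 2)*(o + 3)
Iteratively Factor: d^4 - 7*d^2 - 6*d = (d)*(d^3 - 7*d - 6) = d*(d + 2)*(d^2 - 2*d - 3) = d*(d - 3)*(d + 2)*(d + 1)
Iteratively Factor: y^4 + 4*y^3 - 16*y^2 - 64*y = (y - 4)*(y^3 + 8*y^2 + 16*y) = (y - 4)*(y + 4)*(y^2 + 4*y) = (y - 4)*(y + 4)^2*(y)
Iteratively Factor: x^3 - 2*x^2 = (x - 2)*(x^2) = x*(x - 2)*(x)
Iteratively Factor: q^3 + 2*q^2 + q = (q + 1)*(q^2 + q) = (q + 1)^2*(q)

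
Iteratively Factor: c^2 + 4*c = (c)*(c + 4)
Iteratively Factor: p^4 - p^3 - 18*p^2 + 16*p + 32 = (p - 4)*(p^3 + 3*p^2 - 6*p - 8) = (p - 4)*(p + 1)*(p^2 + 2*p - 8) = (p - 4)*(p + 1)*(p + 4)*(p - 2)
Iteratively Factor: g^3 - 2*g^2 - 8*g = (g - 4)*(g^2 + 2*g) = (g - 4)*(g + 2)*(g)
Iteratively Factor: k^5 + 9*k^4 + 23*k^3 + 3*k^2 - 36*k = (k - 1)*(k^4 + 10*k^3 + 33*k^2 + 36*k) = k*(k - 1)*(k^3 + 10*k^2 + 33*k + 36) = k*(k - 1)*(k + 3)*(k^2 + 7*k + 12) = k*(k - 1)*(k + 3)^2*(k + 4)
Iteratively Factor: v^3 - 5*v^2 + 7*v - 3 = (v - 1)*(v^2 - 4*v + 3) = (v - 3)*(v - 1)*(v - 1)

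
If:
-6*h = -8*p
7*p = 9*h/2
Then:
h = 0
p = 0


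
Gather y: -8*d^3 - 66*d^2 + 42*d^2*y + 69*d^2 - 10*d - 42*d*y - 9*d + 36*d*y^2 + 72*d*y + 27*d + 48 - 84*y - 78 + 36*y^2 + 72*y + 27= -8*d^3 + 3*d^2 + 8*d + y^2*(36*d + 36) + y*(42*d^2 + 30*d - 12) - 3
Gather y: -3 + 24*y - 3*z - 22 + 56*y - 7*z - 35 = 80*y - 10*z - 60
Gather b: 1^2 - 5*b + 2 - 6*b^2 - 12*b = -6*b^2 - 17*b + 3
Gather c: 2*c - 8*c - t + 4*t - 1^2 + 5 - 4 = -6*c + 3*t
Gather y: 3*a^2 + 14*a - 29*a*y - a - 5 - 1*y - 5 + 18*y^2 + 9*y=3*a^2 + 13*a + 18*y^2 + y*(8 - 29*a) - 10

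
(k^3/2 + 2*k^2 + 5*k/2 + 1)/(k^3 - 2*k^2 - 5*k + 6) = (k^2 + 2*k + 1)/(2*(k^2 - 4*k + 3))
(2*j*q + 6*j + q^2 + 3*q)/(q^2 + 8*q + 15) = (2*j + q)/(q + 5)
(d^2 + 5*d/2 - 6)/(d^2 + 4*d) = (d - 3/2)/d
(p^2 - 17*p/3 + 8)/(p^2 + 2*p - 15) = (p - 8/3)/(p + 5)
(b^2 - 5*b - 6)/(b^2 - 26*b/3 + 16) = 3*(b + 1)/(3*b - 8)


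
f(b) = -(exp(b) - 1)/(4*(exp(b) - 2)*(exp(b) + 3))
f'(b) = (exp(b) - 1)*exp(b)/(4*(exp(b) - 2)*(exp(b) + 3)^2) - exp(b)/(4*(exp(b) - 2)*(exp(b) + 3)) + (exp(b) - 1)*exp(b)/(4*(exp(b) - 2)^2*(exp(b) + 3))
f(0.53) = 0.12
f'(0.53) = 0.95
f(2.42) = -0.02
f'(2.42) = 0.02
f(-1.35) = -0.03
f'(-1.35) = 0.01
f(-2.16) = -0.04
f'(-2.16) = 0.00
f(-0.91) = -0.03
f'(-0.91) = 0.01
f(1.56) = -0.04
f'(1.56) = 0.05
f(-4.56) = -0.04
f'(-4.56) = 0.00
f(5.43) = -0.00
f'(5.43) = 0.00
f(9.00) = 0.00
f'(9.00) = 0.00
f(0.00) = 0.00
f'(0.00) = 0.06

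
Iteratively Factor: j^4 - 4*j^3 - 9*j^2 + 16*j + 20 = (j - 2)*(j^3 - 2*j^2 - 13*j - 10) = (j - 2)*(j + 1)*(j^2 - 3*j - 10) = (j - 5)*(j - 2)*(j + 1)*(j + 2)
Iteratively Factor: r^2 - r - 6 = (r + 2)*(r - 3)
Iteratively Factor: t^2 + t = (t + 1)*(t)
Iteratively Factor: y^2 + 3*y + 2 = (y + 2)*(y + 1)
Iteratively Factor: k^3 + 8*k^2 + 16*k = (k)*(k^2 + 8*k + 16) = k*(k + 4)*(k + 4)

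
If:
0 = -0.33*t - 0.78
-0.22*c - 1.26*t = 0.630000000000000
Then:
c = 10.67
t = -2.36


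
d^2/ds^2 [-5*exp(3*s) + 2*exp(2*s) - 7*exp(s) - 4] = (-45*exp(2*s) + 8*exp(s) - 7)*exp(s)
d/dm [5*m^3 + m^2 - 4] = m*(15*m + 2)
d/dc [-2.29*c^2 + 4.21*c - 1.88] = 4.21 - 4.58*c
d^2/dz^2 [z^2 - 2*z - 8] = 2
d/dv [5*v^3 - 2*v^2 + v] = 15*v^2 - 4*v + 1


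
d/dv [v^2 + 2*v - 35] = 2*v + 2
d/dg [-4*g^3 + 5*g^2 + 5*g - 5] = -12*g^2 + 10*g + 5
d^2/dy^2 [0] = 0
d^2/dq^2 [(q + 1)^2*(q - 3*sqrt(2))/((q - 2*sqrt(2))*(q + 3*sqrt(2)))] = 2*(-8*sqrt(2)*q^3 + 21*q^3 - 153*sqrt(2)*q^2 + 72*q^2 - 216*sqrt(2)*q + 450*q - 462*sqrt(2) + 144)/(q^6 + 3*sqrt(2)*q^5 - 30*q^4 - 70*sqrt(2)*q^3 + 360*q^2 + 432*sqrt(2)*q - 1728)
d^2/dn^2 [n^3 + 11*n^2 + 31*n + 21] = 6*n + 22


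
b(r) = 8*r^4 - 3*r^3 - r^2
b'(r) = 32*r^3 - 9*r^2 - 2*r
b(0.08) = -0.01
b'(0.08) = -0.20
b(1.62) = 39.72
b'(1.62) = 109.19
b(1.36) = 17.97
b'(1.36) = 61.13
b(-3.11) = 828.96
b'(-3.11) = -1043.40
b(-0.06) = -0.00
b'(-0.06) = 0.08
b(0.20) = -0.05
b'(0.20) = -0.50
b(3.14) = 674.96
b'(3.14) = 895.68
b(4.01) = 1859.03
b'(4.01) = 1910.66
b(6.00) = 9684.00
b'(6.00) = 6576.00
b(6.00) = 9684.00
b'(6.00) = 6576.00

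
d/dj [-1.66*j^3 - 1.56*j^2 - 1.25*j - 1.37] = -4.98*j^2 - 3.12*j - 1.25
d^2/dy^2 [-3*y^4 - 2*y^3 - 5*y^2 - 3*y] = -36*y^2 - 12*y - 10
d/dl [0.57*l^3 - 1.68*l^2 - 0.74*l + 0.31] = 1.71*l^2 - 3.36*l - 0.74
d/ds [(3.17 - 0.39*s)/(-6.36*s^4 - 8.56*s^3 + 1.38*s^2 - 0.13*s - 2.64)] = (-7.4412*s^4 + 73.968*s^3 + 81.9438*s^2 - 8.7492*s + 1.4417)/(40.4496*s^8 + 108.8832*s^7 + 55.72*s^6 - 21.972*s^5 + 37.7108*s^4 + 44.838*s^3 - 7.2695*s^2 + 0.6864*s + 6.9696)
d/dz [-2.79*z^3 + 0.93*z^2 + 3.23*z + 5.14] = -8.37*z^2 + 1.86*z + 3.23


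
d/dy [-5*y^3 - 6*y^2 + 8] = 3*y*(-5*y - 4)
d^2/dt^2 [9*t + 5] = 0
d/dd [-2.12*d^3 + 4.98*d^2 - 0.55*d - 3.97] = -6.36*d^2 + 9.96*d - 0.55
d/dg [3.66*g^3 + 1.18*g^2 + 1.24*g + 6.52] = 10.98*g^2 + 2.36*g + 1.24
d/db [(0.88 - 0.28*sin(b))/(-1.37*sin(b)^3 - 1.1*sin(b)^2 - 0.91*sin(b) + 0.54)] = (-0.7672*sin(b)^3 + 3.3088*sin(b)^2 + 1.936*sin(b) + 0.6496)*cos(b)/(1.8769*sin(b)^6 + 3.014*sin(b)^5 + 3.7034*sin(b)^4 + 0.5224*sin(b)^3 - 0.3599*sin(b)^2 - 0.9828*sin(b) + 0.2916)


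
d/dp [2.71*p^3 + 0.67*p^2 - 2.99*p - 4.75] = 8.13*p^2 + 1.34*p - 2.99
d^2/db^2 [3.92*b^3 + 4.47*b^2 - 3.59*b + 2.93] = 23.52*b + 8.94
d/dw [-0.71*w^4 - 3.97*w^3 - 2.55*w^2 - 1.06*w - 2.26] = -2.84*w^3 - 11.91*w^2 - 5.1*w - 1.06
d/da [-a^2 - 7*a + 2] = -2*a - 7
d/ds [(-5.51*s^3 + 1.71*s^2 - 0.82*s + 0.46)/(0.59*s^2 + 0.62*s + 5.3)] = (-3.2509*s^4 - 6.8324*s^3 - 86.065*s^2 + 17.5832*s - 4.6312)/(0.3481*s^4 + 0.7316*s^3 + 6.6384*s^2 + 6.572*s + 28.09)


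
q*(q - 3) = q^2 - 3*q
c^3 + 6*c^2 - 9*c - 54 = (c - 3)*(c + 3)*(c + 6)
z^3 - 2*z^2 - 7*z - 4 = (z - 4)*(z + 1)^2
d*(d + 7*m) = d^2 + 7*d*m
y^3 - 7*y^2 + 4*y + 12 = (y - 6)*(y - 2)*(y + 1)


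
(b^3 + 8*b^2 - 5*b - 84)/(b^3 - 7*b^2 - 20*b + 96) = (b + 7)/(b - 8)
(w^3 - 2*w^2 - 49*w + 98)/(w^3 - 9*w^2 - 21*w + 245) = (w^2 + 5*w - 14)/(w^2 - 2*w - 35)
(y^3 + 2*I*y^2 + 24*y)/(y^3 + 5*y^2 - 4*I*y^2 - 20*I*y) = (y + 6*I)/(y + 5)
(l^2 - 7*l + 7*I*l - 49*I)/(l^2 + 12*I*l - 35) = (l - 7)/(l + 5*I)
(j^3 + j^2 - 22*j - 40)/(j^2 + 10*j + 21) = (j^3 + j^2 - 22*j - 40)/(j^2 + 10*j + 21)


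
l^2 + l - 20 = (l - 4)*(l + 5)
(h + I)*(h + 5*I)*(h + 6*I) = h^3 + 12*I*h^2 - 41*h - 30*I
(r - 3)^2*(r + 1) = r^3 - 5*r^2 + 3*r + 9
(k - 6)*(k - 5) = k^2 - 11*k + 30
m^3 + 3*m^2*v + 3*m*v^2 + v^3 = (m + v)^3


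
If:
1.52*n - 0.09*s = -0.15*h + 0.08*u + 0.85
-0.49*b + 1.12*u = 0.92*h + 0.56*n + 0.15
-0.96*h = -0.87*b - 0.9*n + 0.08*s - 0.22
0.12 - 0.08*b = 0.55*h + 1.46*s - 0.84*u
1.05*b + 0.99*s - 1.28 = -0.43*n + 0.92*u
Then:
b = 6.03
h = 6.00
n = 0.51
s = 2.07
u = 7.95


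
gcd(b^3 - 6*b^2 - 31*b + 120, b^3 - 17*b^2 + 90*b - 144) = b^2 - 11*b + 24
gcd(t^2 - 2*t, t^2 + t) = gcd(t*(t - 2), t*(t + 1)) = t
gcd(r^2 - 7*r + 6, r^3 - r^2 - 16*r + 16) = r - 1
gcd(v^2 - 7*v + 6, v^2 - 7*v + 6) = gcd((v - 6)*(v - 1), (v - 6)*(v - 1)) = v^2 - 7*v + 6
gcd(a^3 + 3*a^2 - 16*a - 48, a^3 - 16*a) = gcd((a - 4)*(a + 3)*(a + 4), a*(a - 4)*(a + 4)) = a^2 - 16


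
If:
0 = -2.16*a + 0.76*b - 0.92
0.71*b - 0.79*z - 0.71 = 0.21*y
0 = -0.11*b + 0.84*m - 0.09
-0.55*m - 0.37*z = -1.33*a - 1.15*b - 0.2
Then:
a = 0.0842110667134411*z - 0.329103670936258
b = 0.239336715922412*z + 0.27517904049695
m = 0.0313417127993634*z + 0.143178207684124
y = -2.95271872235756*z - 2.45058514879603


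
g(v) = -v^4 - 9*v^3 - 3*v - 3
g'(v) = -4*v^3 - 27*v^2 - 3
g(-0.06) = -2.82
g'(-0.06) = -3.10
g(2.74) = -252.72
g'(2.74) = -287.99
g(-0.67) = 1.52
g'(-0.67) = -13.92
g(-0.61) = 0.73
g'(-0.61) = -12.14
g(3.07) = -361.45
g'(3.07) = -373.21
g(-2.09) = 66.35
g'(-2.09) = -84.42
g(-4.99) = 510.22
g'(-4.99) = -178.30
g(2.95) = -318.63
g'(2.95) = -340.66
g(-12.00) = -5151.00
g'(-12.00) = 3021.00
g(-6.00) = 663.00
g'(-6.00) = -111.00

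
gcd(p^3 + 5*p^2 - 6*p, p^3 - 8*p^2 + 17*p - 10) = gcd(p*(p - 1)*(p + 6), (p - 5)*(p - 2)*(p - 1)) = p - 1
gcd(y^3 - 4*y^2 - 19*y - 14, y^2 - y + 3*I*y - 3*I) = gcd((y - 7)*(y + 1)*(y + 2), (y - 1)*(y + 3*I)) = 1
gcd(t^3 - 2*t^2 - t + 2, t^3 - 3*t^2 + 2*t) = t^2 - 3*t + 2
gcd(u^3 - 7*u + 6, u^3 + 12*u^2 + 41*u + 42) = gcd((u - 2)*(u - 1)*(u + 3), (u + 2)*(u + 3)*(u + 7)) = u + 3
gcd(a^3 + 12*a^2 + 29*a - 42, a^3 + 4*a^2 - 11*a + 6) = a^2 + 5*a - 6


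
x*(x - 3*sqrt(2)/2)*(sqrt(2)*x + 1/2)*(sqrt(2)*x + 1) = 2*x^4 - 3*sqrt(2)*x^3/2 - 4*x^2 - 3*sqrt(2)*x/4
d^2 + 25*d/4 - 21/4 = (d - 3/4)*(d + 7)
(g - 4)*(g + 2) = g^2 - 2*g - 8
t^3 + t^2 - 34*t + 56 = (t - 4)*(t - 2)*(t + 7)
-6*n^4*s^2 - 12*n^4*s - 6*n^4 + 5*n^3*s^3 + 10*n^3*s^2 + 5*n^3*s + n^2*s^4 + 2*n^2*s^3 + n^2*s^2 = (-n + s)*(6*n + s)*(n*s + n)^2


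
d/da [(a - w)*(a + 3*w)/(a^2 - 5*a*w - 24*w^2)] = -7*w/(a^2 - 16*a*w + 64*w^2)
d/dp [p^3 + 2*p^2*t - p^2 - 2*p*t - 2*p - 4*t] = 3*p^2 + 4*p*t - 2*p - 2*t - 2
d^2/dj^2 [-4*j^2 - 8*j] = -8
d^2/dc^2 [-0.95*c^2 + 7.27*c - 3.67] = -1.90000000000000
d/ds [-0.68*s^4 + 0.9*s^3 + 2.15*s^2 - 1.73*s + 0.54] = -2.72*s^3 + 2.7*s^2 + 4.3*s - 1.73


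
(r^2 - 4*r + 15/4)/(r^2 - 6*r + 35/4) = (2*r - 3)/(2*r - 7)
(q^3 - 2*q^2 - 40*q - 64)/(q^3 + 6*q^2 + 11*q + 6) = (q^2 - 4*q - 32)/(q^2 + 4*q + 3)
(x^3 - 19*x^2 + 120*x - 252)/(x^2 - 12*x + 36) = x - 7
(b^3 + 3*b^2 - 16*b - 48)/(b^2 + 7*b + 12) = b - 4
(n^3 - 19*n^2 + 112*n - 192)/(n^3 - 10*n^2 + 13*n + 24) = (n - 8)/(n + 1)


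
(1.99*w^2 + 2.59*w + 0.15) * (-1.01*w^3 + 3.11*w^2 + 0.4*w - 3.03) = -2.0099*w^5 + 3.573*w^4 + 8.6994*w^3 - 4.5272*w^2 - 7.7877*w - 0.4545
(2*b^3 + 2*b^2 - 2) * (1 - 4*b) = -8*b^4 - 6*b^3 + 2*b^2 + 8*b - 2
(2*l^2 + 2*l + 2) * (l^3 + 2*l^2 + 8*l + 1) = 2*l^5 + 6*l^4 + 22*l^3 + 22*l^2 + 18*l + 2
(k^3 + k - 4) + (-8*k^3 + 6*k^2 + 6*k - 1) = -7*k^3 + 6*k^2 + 7*k - 5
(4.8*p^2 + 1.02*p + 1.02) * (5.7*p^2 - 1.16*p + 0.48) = 27.36*p^4 + 0.246*p^3 + 6.9348*p^2 - 0.6936*p + 0.4896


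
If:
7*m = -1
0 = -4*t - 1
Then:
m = -1/7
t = -1/4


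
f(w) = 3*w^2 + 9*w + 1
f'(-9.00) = -45.00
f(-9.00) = 163.00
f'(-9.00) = -45.00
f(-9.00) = 163.00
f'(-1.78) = -1.68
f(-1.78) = -5.51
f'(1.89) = 20.34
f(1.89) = 28.73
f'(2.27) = 22.62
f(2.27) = 36.89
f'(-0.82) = 4.08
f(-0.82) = -4.36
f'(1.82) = 19.92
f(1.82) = 27.32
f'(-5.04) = -21.24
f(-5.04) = 31.84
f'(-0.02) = 8.88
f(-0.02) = 0.82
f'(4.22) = 34.32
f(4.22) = 92.41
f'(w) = 6*w + 9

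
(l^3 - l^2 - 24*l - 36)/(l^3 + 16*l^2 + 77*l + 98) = (l^2 - 3*l - 18)/(l^2 + 14*l + 49)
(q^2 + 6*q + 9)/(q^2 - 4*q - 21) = (q + 3)/(q - 7)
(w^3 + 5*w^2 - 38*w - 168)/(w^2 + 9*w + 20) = (w^2 + w - 42)/(w + 5)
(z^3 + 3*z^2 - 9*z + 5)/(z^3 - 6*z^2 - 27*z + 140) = (z^2 - 2*z + 1)/(z^2 - 11*z + 28)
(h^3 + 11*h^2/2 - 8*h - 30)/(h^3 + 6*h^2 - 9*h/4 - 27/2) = 2*(2*h^2 - h - 10)/(4*h^2 - 9)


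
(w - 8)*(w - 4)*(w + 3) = w^3 - 9*w^2 - 4*w + 96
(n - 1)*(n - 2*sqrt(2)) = n^2 - 2*sqrt(2)*n - n + 2*sqrt(2)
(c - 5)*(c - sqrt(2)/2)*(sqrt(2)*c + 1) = sqrt(2)*c^3 - 5*sqrt(2)*c^2 - sqrt(2)*c/2 + 5*sqrt(2)/2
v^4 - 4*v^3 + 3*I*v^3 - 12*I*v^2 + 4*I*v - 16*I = (v - 4)*(v - I)*(v + 2*I)^2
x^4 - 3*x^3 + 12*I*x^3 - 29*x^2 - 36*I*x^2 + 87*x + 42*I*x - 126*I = (x - 3)*(x - I)*(x + 6*I)*(x + 7*I)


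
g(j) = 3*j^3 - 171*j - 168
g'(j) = 9*j^2 - 171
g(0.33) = -224.32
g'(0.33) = -170.02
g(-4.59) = 326.78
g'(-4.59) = 18.61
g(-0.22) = -130.41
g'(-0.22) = -170.56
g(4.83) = -655.89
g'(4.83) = 38.96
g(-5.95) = 217.52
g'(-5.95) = 147.62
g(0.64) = -276.65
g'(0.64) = -167.31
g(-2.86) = 250.88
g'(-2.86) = -97.38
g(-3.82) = 317.99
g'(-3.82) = -39.67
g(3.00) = -600.00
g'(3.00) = -90.00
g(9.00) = 480.00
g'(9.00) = 558.00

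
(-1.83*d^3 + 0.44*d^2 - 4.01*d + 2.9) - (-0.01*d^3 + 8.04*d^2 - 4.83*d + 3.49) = -1.82*d^3 - 7.6*d^2 + 0.82*d - 0.59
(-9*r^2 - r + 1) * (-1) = 9*r^2 + r - 1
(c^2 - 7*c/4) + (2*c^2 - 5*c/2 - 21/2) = 3*c^2 - 17*c/4 - 21/2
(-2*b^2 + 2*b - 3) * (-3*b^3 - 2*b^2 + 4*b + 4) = 6*b^5 - 2*b^4 - 3*b^3 + 6*b^2 - 4*b - 12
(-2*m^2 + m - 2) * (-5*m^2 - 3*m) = 10*m^4 + m^3 + 7*m^2 + 6*m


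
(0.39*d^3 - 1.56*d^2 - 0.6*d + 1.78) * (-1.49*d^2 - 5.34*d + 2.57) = -0.5811*d^5 + 0.2418*d^4 + 10.2267*d^3 - 3.4574*d^2 - 11.0472*d + 4.5746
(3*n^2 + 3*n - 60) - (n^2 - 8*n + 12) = 2*n^2 + 11*n - 72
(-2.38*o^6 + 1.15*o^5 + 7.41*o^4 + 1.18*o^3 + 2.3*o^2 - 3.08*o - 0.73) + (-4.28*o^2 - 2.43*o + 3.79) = -2.38*o^6 + 1.15*o^5 + 7.41*o^4 + 1.18*o^3 - 1.98*o^2 - 5.51*o + 3.06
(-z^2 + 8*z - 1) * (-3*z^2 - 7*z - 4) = 3*z^4 - 17*z^3 - 49*z^2 - 25*z + 4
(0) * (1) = 0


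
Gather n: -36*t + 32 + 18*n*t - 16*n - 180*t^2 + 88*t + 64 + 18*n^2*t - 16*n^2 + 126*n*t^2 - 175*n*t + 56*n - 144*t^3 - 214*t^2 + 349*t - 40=n^2*(18*t - 16) + n*(126*t^2 - 157*t + 40) - 144*t^3 - 394*t^2 + 401*t + 56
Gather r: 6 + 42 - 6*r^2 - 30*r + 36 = -6*r^2 - 30*r + 84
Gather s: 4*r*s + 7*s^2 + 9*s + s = 7*s^2 + s*(4*r + 10)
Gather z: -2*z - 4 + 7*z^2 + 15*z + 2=7*z^2 + 13*z - 2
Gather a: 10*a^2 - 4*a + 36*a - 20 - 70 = 10*a^2 + 32*a - 90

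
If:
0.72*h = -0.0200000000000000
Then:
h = -0.03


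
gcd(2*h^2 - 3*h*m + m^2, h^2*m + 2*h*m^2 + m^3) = 1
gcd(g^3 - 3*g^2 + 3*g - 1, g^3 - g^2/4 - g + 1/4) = g - 1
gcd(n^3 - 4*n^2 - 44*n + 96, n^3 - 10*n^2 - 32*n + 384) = n^2 - 2*n - 48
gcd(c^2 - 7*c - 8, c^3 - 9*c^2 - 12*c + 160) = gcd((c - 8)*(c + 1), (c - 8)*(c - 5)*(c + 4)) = c - 8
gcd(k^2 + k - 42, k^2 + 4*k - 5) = 1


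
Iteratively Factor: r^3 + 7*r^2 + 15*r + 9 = (r + 3)*(r^2 + 4*r + 3) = (r + 1)*(r + 3)*(r + 3)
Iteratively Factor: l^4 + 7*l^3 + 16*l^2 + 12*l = (l + 2)*(l^3 + 5*l^2 + 6*l) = l*(l + 2)*(l^2 + 5*l + 6) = l*(l + 2)*(l + 3)*(l + 2)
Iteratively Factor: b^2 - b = (b)*(b - 1)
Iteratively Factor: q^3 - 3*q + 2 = (q - 1)*(q^2 + q - 2) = (q - 1)*(q + 2)*(q - 1)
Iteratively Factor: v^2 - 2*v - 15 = (v + 3)*(v - 5)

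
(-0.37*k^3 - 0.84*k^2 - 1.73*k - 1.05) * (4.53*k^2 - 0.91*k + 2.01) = -1.6761*k^5 - 3.4685*k^4 - 7.8162*k^3 - 4.8706*k^2 - 2.5218*k - 2.1105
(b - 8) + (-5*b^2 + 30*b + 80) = -5*b^2 + 31*b + 72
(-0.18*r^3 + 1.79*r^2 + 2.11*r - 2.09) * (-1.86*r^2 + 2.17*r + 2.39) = 0.3348*r^5 - 3.72*r^4 - 0.4705*r^3 + 12.7442*r^2 + 0.507600000000001*r - 4.9951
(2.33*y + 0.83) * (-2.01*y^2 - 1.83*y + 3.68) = -4.6833*y^3 - 5.9322*y^2 + 7.0555*y + 3.0544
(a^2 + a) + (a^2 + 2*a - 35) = 2*a^2 + 3*a - 35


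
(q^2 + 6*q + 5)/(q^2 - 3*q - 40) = (q + 1)/(q - 8)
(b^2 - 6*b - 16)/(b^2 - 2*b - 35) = (-b^2 + 6*b + 16)/(-b^2 + 2*b + 35)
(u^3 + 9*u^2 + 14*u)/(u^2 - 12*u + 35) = u*(u^2 + 9*u + 14)/(u^2 - 12*u + 35)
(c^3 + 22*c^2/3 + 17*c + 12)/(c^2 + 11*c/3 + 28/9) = 3*(c^2 + 6*c + 9)/(3*c + 7)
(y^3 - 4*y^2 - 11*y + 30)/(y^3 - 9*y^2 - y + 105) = (y - 2)/(y - 7)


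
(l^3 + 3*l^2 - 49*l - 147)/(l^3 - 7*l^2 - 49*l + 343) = (l + 3)/(l - 7)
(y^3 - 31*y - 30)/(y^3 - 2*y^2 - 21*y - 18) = (y + 5)/(y + 3)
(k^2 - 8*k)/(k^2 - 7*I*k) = (k - 8)/(k - 7*I)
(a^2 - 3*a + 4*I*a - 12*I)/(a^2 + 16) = (a - 3)/(a - 4*I)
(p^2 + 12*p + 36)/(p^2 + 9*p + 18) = (p + 6)/(p + 3)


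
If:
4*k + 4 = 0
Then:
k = -1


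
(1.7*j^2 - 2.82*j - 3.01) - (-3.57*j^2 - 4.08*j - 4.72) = 5.27*j^2 + 1.26*j + 1.71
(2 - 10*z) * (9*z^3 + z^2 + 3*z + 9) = -90*z^4 + 8*z^3 - 28*z^2 - 84*z + 18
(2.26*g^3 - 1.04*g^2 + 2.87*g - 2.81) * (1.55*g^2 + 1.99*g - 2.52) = 3.503*g^5 + 2.8854*g^4 - 3.3163*g^3 + 3.9766*g^2 - 12.8243*g + 7.0812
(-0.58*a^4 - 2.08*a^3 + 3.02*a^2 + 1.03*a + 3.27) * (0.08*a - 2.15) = -0.0464*a^5 + 1.0806*a^4 + 4.7136*a^3 - 6.4106*a^2 - 1.9529*a - 7.0305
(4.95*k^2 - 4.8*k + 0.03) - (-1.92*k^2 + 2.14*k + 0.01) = 6.87*k^2 - 6.94*k + 0.02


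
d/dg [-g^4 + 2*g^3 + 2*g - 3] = -4*g^3 + 6*g^2 + 2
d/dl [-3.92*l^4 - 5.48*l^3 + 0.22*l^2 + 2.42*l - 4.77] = -15.68*l^3 - 16.44*l^2 + 0.44*l + 2.42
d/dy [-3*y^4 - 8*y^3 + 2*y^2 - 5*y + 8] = -12*y^3 - 24*y^2 + 4*y - 5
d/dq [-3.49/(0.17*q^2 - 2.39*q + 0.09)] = (1.1866*q - 8.3411)/(0.17*q^2 - 2.39*q + 0.09)^2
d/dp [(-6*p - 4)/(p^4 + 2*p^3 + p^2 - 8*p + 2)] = 2*(-3*p^4 - 6*p^3 - 3*p^2 + 24*p + 2*(3*p + 2)*(2*p^3 + 3*p^2 + p - 4) - 6)/(p^4 + 2*p^3 + p^2 - 8*p + 2)^2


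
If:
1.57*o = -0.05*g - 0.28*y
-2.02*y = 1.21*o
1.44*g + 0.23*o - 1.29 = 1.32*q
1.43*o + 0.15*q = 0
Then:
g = 1.31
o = -0.05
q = 0.45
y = 0.03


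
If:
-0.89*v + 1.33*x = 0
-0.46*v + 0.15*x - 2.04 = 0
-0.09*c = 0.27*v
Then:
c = 17.02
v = -5.67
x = -3.80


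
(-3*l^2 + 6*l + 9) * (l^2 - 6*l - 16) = -3*l^4 + 24*l^3 + 21*l^2 - 150*l - 144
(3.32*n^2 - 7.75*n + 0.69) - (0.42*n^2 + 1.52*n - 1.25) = 2.9*n^2 - 9.27*n + 1.94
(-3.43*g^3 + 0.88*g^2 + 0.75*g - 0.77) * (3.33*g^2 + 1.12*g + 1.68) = -11.4219*g^5 - 0.9112*g^4 - 2.2793*g^3 - 0.2457*g^2 + 0.3976*g - 1.2936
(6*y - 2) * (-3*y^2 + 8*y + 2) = -18*y^3 + 54*y^2 - 4*y - 4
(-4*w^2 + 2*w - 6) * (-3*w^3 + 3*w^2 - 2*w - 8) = 12*w^5 - 18*w^4 + 32*w^3 + 10*w^2 - 4*w + 48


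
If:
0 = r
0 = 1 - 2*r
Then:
No Solution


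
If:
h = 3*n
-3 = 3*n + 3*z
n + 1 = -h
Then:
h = -3/4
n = -1/4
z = -3/4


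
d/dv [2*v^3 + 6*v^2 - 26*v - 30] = 6*v^2 + 12*v - 26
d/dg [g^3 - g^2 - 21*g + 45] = 3*g^2 - 2*g - 21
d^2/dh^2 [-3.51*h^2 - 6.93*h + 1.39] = -7.02000000000000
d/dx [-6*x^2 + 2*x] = 2 - 12*x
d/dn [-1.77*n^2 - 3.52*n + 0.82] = -3.54*n - 3.52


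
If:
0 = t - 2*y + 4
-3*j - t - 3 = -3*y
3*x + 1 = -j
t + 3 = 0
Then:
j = 1/2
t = -3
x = -1/2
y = 1/2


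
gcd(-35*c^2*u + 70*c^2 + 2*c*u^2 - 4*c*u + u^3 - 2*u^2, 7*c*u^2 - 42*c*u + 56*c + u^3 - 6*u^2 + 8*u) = 7*c*u - 14*c + u^2 - 2*u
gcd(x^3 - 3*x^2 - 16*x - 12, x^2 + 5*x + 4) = x + 1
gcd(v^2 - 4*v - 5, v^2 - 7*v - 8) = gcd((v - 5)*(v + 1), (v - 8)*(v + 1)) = v + 1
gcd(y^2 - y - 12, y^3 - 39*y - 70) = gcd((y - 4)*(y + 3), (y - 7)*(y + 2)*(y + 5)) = 1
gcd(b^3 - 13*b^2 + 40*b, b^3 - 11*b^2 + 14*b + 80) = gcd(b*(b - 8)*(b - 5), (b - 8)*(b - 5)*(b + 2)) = b^2 - 13*b + 40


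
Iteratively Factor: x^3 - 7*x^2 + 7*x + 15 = (x - 5)*(x^2 - 2*x - 3) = (x - 5)*(x - 3)*(x + 1)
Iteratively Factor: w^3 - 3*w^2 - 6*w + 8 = (w - 1)*(w^2 - 2*w - 8) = (w - 4)*(w - 1)*(w + 2)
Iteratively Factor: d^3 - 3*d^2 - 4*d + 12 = (d + 2)*(d^2 - 5*d + 6) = (d - 3)*(d + 2)*(d - 2)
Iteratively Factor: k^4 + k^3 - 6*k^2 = (k + 3)*(k^3 - 2*k^2) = k*(k + 3)*(k^2 - 2*k) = k*(k - 2)*(k + 3)*(k)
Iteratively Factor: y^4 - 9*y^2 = (y + 3)*(y^3 - 3*y^2) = y*(y + 3)*(y^2 - 3*y) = y*(y - 3)*(y + 3)*(y)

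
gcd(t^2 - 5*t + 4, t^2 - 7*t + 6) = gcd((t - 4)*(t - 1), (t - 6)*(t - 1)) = t - 1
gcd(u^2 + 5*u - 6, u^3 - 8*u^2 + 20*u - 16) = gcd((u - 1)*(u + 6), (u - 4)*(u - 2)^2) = 1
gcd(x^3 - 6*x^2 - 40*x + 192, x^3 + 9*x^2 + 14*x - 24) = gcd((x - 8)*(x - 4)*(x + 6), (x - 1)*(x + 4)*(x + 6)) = x + 6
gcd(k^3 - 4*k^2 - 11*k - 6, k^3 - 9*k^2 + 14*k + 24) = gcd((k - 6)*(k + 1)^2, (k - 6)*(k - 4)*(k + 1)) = k^2 - 5*k - 6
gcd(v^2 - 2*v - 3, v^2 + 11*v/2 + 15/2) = 1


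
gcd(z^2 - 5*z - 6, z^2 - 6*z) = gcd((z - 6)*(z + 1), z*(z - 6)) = z - 6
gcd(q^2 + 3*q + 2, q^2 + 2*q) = q + 2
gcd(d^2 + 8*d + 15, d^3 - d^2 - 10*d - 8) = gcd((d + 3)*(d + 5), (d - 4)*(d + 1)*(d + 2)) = 1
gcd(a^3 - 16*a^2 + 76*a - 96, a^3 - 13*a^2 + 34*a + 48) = a^2 - 14*a + 48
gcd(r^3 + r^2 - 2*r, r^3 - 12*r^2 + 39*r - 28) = r - 1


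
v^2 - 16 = (v - 4)*(v + 4)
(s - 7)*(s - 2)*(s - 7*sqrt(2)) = s^3 - 7*sqrt(2)*s^2 - 9*s^2 + 14*s + 63*sqrt(2)*s - 98*sqrt(2)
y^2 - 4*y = y*(y - 4)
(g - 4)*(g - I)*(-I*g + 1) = -I*g^3 + 4*I*g^2 - I*g + 4*I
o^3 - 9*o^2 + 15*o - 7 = (o - 7)*(o - 1)^2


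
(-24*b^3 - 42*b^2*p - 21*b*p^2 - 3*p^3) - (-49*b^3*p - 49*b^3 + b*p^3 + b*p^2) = 49*b^3*p + 25*b^3 - 42*b^2*p - b*p^3 - 22*b*p^2 - 3*p^3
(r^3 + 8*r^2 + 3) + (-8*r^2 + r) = r^3 + r + 3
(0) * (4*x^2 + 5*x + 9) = 0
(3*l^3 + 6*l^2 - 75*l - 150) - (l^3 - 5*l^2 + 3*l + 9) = 2*l^3 + 11*l^2 - 78*l - 159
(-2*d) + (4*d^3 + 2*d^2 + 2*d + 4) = 4*d^3 + 2*d^2 + 4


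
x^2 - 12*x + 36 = (x - 6)^2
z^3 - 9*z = z*(z - 3)*(z + 3)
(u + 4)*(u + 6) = u^2 + 10*u + 24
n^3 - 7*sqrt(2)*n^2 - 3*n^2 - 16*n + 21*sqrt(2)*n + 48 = (n - 3)*(n - 8*sqrt(2))*(n + sqrt(2))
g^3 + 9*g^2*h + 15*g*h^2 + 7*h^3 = (g + h)^2*(g + 7*h)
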